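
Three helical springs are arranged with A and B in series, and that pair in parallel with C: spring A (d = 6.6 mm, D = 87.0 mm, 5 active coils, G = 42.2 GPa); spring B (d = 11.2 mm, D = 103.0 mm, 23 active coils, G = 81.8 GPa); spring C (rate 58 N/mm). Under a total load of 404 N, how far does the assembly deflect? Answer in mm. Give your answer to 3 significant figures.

k_A = Gd⁴/(8D³N_a) = (42.2×10³)(6.6⁴)/(8·87.0³·5) = 3.04 N/mm
k_B = Gd⁴/(8D³N_a) = (81.8×10³)(11.2⁴)/(8·103.0³·23) = 6.4017 N/mm
Springs A,B series: k_AB = 1/(1/3.04+1/6.4017) = 2.0612 N/mm; parallel with C: k_eq = 2.0612+58 = 60.061 N/mm
δ = F/k_eq = 404/60.061 = 6.7265 mm

6.73 mm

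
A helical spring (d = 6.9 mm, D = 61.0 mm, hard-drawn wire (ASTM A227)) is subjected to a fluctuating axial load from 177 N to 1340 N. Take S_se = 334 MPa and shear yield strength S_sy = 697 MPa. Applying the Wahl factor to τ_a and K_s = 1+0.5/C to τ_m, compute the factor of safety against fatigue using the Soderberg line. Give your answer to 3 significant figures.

0.665

C = D/d = 61.0/6.9 = 8.8406; K_W = (4C−1)/(4C−4)+0.615/C = 1.1652; K_s = 1+0.5/C = 1.0566
F_a = (F_max−F_min)/2 = 581.5 N; F_m = (F_max+F_min)/2 = 758.5 N
τ_a = K_W·8F_aD/(πd³) = 1.1652 × 274.96 = 320.39 MPa
τ_m = K_s·8F_mD/(πd³) = 1.0566 × 358.66 = 378.94 MPa
Soderberg: 1/n_f = τ_a/S_se + τ_m/S_sy = 320.39/334 + 378.94/697 = 0.95926 + 0.54367 = 1.5029
n_f = 1/1.5029 = 0.6654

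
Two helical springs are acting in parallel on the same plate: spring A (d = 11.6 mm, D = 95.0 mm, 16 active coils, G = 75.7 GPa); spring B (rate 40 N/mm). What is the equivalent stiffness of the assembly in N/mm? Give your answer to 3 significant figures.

52.5 N/mm

k_A = Gd⁴/(8D³N_a) = (75.7×10³)(11.6⁴)/(8·95.0³·16) = 12.49 N/mm
Parallel: k_eq = 12.49 + 40 = 52.49 N/mm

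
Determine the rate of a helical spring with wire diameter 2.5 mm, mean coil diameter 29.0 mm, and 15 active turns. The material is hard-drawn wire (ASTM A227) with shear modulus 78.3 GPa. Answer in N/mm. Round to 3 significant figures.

k = Gd⁴/(8D³N_a) = (78.3×10³ × 2.5⁴) / (8 × 29.0³ × 15)
  = 3.05859e+06 / 2.92668e+06 = 1.0451 N/mm

1.05 N/mm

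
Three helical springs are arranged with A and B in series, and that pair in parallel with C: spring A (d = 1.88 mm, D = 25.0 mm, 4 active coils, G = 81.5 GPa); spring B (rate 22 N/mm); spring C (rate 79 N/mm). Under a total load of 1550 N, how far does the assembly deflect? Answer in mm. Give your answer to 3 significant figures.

k_A = Gd⁴/(8D³N_a) = (81.5×10³)(1.88⁴)/(8·25.0³·4) = 2.0362 N/mm
Springs A,B series: k_AB = 1/(1/2.0362+1/22) = 1.8637 N/mm; parallel with C: k_eq = 1.8637+79 = 80.864 N/mm
δ = F/k_eq = 1550/80.864 = 19.168 mm

19.2 mm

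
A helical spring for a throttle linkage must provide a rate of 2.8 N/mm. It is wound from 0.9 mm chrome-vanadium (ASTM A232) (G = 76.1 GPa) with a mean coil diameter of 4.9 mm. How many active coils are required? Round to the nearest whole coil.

N_a = Gd⁴/(8D³k) = (76.1×10³ × 0.9⁴)/(8 × 4.9³ × 2.8)
    = 49929.2 / 2635.34 = 18.95 → 19 coils

19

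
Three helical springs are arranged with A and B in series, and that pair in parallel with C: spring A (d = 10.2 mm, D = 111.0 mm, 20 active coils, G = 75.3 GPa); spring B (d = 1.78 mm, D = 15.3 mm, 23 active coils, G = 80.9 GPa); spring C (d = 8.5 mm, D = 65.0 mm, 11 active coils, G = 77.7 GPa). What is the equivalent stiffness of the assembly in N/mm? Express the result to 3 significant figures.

17.7 N/mm

k_A = Gd⁴/(8D³N_a) = (75.3×10³)(10.2⁴)/(8·111.0³·20) = 3.7248 N/mm
k_B = Gd⁴/(8D³N_a) = (80.9×10³)(1.78⁴)/(8·15.3³·23) = 1.2324 N/mm
k_C = Gd⁴/(8D³N_a) = (77.7×10³)(8.5⁴)/(8·65.0³·11) = 16.783 N/mm
Springs A,B series: k_AB = 1/(1/3.7248+1/1.2324) = 0.92599 N/mm; parallel with C: k_eq = 0.92599+16.783 = 17.709 N/mm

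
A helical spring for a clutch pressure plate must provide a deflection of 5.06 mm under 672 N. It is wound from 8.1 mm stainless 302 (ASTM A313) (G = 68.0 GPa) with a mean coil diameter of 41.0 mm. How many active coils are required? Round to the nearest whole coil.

Required rate k = F/δ = 672/5.06 = 132.81 N/mm
N_a = Gd⁴/(8D³k) = (68.0×10³ × 8.1⁴)/(8 × 41.0³ × 132.81)
    = 2.92718e+08 / 7.32252e+07 = 3.998 → 4 coils

4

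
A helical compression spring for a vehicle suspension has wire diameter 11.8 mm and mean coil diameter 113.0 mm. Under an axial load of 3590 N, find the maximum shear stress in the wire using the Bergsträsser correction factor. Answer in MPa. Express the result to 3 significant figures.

Spring index C = D/d = 113.0/11.8 = 9.5763
K_B = (4C+2)/(4C−3) = 40.305/35.305 = 1.1416
τ₀ = 8FD/(πd³) = 8·3590·113.0/(π·11.8³) = 3.24536e+06/5161.7 = 628.73 MPa
τ_max = K·τ₀ = 1.1416 × 628.73 = 717.78 MPa

718 MPa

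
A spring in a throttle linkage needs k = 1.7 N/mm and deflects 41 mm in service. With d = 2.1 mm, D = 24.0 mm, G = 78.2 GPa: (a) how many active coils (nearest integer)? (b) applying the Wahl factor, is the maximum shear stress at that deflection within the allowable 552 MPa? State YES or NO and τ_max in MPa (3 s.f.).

N_a = Gd⁴/(8D³k) = (78.2×10³)(2.1⁴)/(8·24.0³·1.7) = 8.089 → N_a = 8
Actual rate k = Gd⁴/(8D³·8) = 1.719 N/mm
Working load F = kδ = 1.719·41 = 70.478 N
C = 24.0/2.1 = 11.4286; K_W = (4C−1)/(4C−4)+0.615/C = 1.1257
τ_max = K_W·8FD/(πd³) = 1.1257·465.1 = 523.58 MPa
τ_max ≤ 552 MPa → acceptable

(a) 8 coils; (b) YES, τ_max = 524 MPa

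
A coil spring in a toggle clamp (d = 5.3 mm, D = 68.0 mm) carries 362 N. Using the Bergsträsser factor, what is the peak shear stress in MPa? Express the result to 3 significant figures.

465 MPa

Spring index C = D/d = 68.0/5.3 = 12.8302
K_B = (4C+2)/(4C−3) = 53.321/48.321 = 1.1035
τ₀ = 8FD/(πd³) = 8·362·68.0/(π·5.3³) = 196928/467.71 = 421.05 MPa
τ_max = K·τ₀ = 1.1035 × 421.05 = 464.61 MPa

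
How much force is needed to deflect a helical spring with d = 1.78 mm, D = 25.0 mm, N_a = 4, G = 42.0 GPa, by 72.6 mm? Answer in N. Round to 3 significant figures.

61.2 N

k = Gd⁴/(8D³N_a) = (42.0×10³)(1.78⁴)/(8·25.0³·4) = 0.84326 N/mm
F = k·δ = 0.84326 × 72.6 = 61.22 N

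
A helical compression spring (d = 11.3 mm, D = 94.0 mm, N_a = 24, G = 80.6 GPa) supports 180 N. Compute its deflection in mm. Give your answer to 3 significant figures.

k = Gd⁴/(8D³N_a) = (80.6×10³)(11.3⁴)/(8·94.0³·24) = 8.2407 N/mm
δ = F/k = 180 / 8.2407 = 21.843 mm

21.8 mm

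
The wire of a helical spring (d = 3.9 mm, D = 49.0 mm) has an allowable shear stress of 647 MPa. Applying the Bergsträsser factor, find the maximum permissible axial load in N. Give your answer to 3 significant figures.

278 N

C = D/d = 49.0/3.9 = 12.5641
K_B = (4C+2)/(4C−3) = 52.256/47.256 = 1.1058
τ_max = K·8FD/(πd³) → F_max = τ_allow·πd³/(8DK)
F_max = 647·π·3.9³/(8·49.0·1.1058) = 1.2057e+05/433.48 = 278.15 N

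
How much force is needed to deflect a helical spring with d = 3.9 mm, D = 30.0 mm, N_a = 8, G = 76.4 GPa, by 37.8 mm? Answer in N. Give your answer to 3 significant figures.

387 N

k = Gd⁴/(8D³N_a) = (76.4×10³)(3.9⁴)/(8·30.0³·8) = 10.228 N/mm
F = k·δ = 10.228 × 37.8 = 386.63 N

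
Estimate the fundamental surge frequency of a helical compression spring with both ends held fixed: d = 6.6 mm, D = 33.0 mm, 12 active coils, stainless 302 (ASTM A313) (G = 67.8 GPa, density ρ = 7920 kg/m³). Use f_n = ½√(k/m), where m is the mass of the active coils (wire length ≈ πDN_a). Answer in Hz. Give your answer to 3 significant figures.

166 Hz

k = Gd⁴/(8D³N_a) = (67.8×10³)(6.6⁴)/(8·33.0³·12) = 37.29 N/mm = 37290 N/m
Wire length L = πDN_a = π·33.0·12 = 1244.1 mm
m = ρ·(πd²/4)·L = 7920 × 34.212×10⁻⁶ m² × 1.2441 m = 0.33709 kg
f_n = ½√(k/m) = 0.5·√(37290/0.33709) = 0.5·√(1.1062e+05) = 166.3 Hz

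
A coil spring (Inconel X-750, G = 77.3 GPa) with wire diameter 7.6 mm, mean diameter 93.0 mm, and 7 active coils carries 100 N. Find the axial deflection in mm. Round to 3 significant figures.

k = Gd⁴/(8D³N_a) = (77.3×10³)(7.6⁴)/(8·93.0³·7) = 5.7253 N/mm
δ = F/k = 100 / 5.7253 = 17.466 mm

17.5 mm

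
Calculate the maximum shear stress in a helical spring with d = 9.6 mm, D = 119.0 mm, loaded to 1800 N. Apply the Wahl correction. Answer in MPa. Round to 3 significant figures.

Spring index C = D/d = 119.0/9.6 = 12.3958
K_W = (4C−1)/(4C−4) + 0.615/C = 48.583/45.583 + 0.0496 = 1.1154
τ₀ = 8FD/(πd³) = 8·1800·119.0/(π·9.6³) = 1.7136e+06/2779.5 = 616.52 MPa
τ_max = K·τ₀ = 1.1154 × 616.52 = 687.68 MPa

688 MPa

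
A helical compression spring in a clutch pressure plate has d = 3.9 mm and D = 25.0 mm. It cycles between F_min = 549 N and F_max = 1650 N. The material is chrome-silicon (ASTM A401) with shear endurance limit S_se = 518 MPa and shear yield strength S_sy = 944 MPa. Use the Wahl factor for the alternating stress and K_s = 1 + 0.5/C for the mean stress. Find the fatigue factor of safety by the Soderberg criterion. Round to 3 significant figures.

C = D/d = 25.0/3.9 = 6.4103; K_W = (4C−1)/(4C−4)+0.615/C = 1.2346; K_s = 1+0.5/C = 1.0780
F_a = (F_max−F_min)/2 = 550.5 N; F_m = (F_max+F_min)/2 = 1099.5 N
τ_a = K_W·8F_aD/(πd³) = 1.2346 × 590.8 = 729.39 MPa
τ_m = K_s·8F_mD/(πd³) = 1.0780 × 1180 = 1272 MPa
Soderberg: 1/n_f = τ_a/S_se + τ_m/S_sy = 729.39/518 + 1272/944 = 1.40808 + 1.34750 = 2.7556
n_f = 1/2.7556 = 0.3629

0.363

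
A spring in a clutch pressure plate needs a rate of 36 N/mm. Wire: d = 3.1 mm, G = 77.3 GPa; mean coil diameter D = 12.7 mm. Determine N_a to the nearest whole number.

12

N_a = Gd⁴/(8D³k) = (77.3×10³ × 3.1⁴)/(8 × 12.7³ × 36)
    = 7.13882e+06 / 589934 = 12.1 → 12 coils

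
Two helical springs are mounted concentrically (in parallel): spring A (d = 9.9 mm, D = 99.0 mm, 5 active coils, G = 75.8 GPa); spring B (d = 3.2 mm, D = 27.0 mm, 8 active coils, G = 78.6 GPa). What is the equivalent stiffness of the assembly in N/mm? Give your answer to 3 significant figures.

k_A = Gd⁴/(8D³N_a) = (75.8×10³)(9.9⁴)/(8·99.0³·5) = 18.761 N/mm
k_B = Gd⁴/(8D³N_a) = (78.6×10³)(3.2⁴)/(8·27.0³·8) = 6.5426 N/mm
Parallel: k_eq = 18.761 + 6.5426 = 25.303 N/mm

25.3 N/mm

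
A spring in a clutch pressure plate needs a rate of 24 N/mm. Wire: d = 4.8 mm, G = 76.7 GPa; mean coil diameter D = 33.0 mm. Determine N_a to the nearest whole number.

6

N_a = Gd⁴/(8D³k) = (76.7×10³ × 4.8⁴)/(8 × 33.0³ × 24)
    = 4.07156e+07 / 6.8999e+06 = 5.901 → 6 coils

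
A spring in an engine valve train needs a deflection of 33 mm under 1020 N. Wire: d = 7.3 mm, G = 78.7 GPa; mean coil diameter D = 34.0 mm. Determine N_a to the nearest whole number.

Required rate k = F/δ = 1020/33 = 30.909 N/mm
N_a = Gd⁴/(8D³k) = (78.7×10³ × 7.3⁴)/(8 × 34.0³ × 30.909)
    = 2.23494e+08 / 9.71881e+06 = 23 → 23 coils

23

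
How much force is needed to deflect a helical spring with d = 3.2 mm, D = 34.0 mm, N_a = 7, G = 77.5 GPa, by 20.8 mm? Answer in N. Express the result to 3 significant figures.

76.8 N

k = Gd⁴/(8D³N_a) = (77.5×10³)(3.2⁴)/(8·34.0³·7) = 3.6921 N/mm
F = k·δ = 3.6921 × 20.8 = 76.796 N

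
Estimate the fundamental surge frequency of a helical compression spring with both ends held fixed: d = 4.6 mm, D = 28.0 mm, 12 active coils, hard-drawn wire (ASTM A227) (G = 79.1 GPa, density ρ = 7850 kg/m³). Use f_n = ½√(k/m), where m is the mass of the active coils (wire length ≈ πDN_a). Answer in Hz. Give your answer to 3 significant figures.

175 Hz

k = Gd⁴/(8D³N_a) = (79.1×10³)(4.6⁴)/(8·28.0³·12) = 16.806 N/mm = 16806 N/m
Wire length L = πDN_a = π·28.0·12 = 1055.6 mm
m = ρ·(πd²/4)·L = 7850 × 16.619×10⁻⁶ m² × 1.0556 m = 0.13771 kg
f_n = ½√(k/m) = 0.5·√(16806/0.13771) = 0.5·√(1.2204e+05) = 174.67 Hz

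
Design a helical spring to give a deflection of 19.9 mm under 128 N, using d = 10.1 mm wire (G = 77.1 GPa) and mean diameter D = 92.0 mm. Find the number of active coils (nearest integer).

Required rate k = F/δ = 128/19.9 = 6.4322 N/mm
N_a = Gd⁴/(8D³k) = (77.1×10³ × 10.1⁴)/(8 × 92.0³ × 6.4322)
    = 8.02306e+08 / 4.00692e+07 = 20.02 → 20 coils

20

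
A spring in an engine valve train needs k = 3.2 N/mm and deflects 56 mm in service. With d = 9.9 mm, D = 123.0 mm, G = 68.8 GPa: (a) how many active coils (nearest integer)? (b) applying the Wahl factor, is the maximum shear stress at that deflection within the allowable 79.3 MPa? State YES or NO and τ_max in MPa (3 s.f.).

N_a = Gd⁴/(8D³k) = (68.8×10³)(9.9⁴)/(8·123.0³·3.2) = 13.87 → N_a = 14
Actual rate k = Gd⁴/(8D³·14) = 3.171 N/mm
Working load F = kδ = 3.171·56 = 177.58 N
C = 123.0/9.9 = 12.4242; K_W = (4C−1)/(4C−4)+0.615/C = 1.1151
τ_max = K_W·8FD/(πd³) = 1.1151·57.322 = 63.923 MPa
τ_max ≤ 79.3 MPa → acceptable

(a) 14 coils; (b) YES, τ_max = 63.9 MPa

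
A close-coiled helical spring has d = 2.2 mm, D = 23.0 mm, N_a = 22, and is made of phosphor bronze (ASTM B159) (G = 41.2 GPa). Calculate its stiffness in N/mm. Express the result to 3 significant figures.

k = Gd⁴/(8D³N_a) = (41.2×10³ × 2.2⁴) / (8 × 23.0³ × 22)
  = 965135 / 2.14139e+06 = 0.4507 N/mm

0.451 N/mm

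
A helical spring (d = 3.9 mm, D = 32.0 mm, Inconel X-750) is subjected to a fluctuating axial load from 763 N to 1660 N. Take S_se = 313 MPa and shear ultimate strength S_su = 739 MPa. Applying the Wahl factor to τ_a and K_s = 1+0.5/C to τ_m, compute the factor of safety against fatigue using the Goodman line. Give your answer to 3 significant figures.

C = D/d = 32.0/3.9 = 8.2051; K_W = (4C−1)/(4C−4)+0.615/C = 1.1790; K_s = 1+0.5/C = 1.0609
F_a = (F_max−F_min)/2 = 448.5 N; F_m = (F_max+F_min)/2 = 1211.5 N
τ_a = K_W·8F_aD/(πd³) = 1.1790 × 616.11 = 726.42 MPa
τ_m = K_s·8F_mD/(πd³) = 1.0609 × 1664.3 = 1765.7 MPa
Goodman: 1/n_f = τ_a/S_se + τ_m/S_su = 726.42/313 + 1765.7/739 = 2.32084 + 2.38927 = 4.7101
n_f = 1/4.7101 = 0.2123

0.212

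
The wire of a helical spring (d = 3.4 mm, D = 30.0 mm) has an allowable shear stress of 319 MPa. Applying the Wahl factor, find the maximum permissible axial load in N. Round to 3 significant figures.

C = D/d = 30.0/3.4 = 8.8235
K_W = (4C−1)/(4C−4) + 0.615/C = 34.294/31.294 + 0.0697 = 1.1656
τ_max = K·8FD/(πd³) → F_max = τ_allow·πd³/(8DK)
F_max = 319·π·3.4³/(8·30.0·1.1656) = 39389/279.74 = 140.81 N

141 N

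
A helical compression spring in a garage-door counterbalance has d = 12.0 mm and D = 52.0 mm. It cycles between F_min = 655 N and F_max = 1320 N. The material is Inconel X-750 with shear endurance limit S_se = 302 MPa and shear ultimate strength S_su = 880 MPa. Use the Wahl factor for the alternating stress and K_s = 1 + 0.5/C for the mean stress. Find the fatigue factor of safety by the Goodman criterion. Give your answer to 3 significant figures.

C = D/d = 52.0/12.0 = 4.3333; K_W = (4C−1)/(4C−4)+0.615/C = 1.3669; K_s = 1+0.5/C = 1.1154
F_a = (F_max−F_min)/2 = 332.5 N; F_m = (F_max+F_min)/2 = 987.5 N
τ_a = K_W·8F_aD/(πd³) = 1.3669 × 25.48 = 34.829 MPa
τ_m = K_s·8F_mD/(πd³) = 1.1154 × 75.672 = 84.404 MPa
Goodman: 1/n_f = τ_a/S_se + τ_m/S_su = 34.829/302 + 84.404/880 = 0.11533 + 0.09591 = 0.21124
n_f = 1/0.21124 = 4.734

4.73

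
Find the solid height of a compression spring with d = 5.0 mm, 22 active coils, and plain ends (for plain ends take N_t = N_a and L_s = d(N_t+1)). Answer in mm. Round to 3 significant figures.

plain ends: N_t = N_a = 22
L_s = d·(N_t+1) = 5.0 × 23 = 115 mm

115 mm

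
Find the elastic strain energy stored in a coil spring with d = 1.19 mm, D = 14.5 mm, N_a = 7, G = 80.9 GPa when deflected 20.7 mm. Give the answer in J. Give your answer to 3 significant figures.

0.204 J

k = Gd⁴/(8D³N_a) = (80.9×10³)(1.19⁴)/(8·14.5³·7) = 0.95026 N/mm
U = ½kδ² = 0.5 × 0.95026 × 20.7² = 203.59 N·mm = 0.20359 J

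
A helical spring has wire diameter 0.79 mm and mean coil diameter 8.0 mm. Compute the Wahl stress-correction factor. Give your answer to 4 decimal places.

1.1429

C = D/d = 8.0/0.79 = 10.1266
K_W = (4C−1)/(4C−4) + 0.615/C = 39.506/36.506 + 0.0607 = 1.1429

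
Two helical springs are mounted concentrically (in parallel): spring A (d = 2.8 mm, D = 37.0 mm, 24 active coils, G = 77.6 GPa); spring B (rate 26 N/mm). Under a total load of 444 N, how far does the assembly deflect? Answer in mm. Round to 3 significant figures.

k_A = Gd⁴/(8D³N_a) = (77.6×10³)(2.8⁴)/(8·37.0³·24) = 0.49044 N/mm
Parallel: k_eq = 0.49044 + 26 = 26.49 N/mm
δ = F/k_eq = 444/26.49 = 16.761 mm

16.8 mm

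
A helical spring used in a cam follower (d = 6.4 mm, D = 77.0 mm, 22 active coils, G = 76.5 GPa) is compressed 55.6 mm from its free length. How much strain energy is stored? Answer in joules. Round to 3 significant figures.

2.47 J

k = Gd⁴/(8D³N_a) = (76.5×10³)(6.4⁴)/(8·77.0³·22) = 1.5973 N/mm
U = ½kδ² = 0.5 × 1.5973 × 55.6² = 2469 N·mm = 2.469 J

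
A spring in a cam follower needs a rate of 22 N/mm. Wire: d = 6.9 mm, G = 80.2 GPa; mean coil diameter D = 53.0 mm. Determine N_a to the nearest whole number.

7

N_a = Gd⁴/(8D³k) = (80.2×10³ × 6.9⁴)/(8 × 53.0³ × 22)
    = 1.8179e+08 / 2.62024e+07 = 6.938 → 7 coils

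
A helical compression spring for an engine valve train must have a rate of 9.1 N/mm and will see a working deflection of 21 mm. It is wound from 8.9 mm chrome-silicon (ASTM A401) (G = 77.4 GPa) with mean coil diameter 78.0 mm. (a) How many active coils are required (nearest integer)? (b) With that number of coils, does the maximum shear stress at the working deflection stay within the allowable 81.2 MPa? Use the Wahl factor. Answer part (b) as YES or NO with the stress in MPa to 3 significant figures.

(a) 14 coils; (b) YES, τ_max = 63.1 MPa

N_a = Gd⁴/(8D³k) = (77.4×10³)(8.9⁴)/(8·78.0³·9.1) = 14.06 → N_a = 14
Actual rate k = Gd⁴/(8D³·14) = 9.1369 N/mm
Working load F = kδ = 9.1369·21 = 191.88 N
C = 78.0/8.9 = 8.7640; K_W = (4C−1)/(4C−4)+0.615/C = 1.1668
τ_max = K_W·8FD/(πd³) = 1.1668·54.061 = 63.077 MPa
τ_max ≤ 81.2 MPa → acceptable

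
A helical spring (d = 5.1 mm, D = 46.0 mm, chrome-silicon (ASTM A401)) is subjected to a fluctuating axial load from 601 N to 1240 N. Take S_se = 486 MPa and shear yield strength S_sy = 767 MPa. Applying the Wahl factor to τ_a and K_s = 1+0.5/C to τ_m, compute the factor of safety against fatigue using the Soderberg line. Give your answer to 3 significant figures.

0.558

C = D/d = 46.0/5.1 = 9.0196; K_W = (4C−1)/(4C−4)+0.615/C = 1.1617; K_s = 1+0.5/C = 1.0554
F_a = (F_max−F_min)/2 = 319.5 N; F_m = (F_max+F_min)/2 = 920.5 N
τ_a = K_W·8F_aD/(πd³) = 1.1617 × 282.14 = 327.76 MPa
τ_m = K_s·8F_mD/(πd³) = 1.0554 × 812.85 = 857.91 MPa
Soderberg: 1/n_f = τ_a/S_se + τ_m/S_sy = 327.76/486 + 857.91/767 = 0.67440 + 1.11853 = 1.7929
n_f = 1/1.7929 = 0.5577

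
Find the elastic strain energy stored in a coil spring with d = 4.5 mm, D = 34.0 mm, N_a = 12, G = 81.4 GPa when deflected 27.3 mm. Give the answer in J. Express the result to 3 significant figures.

k = Gd⁴/(8D³N_a) = (81.4×10³)(4.5⁴)/(8·34.0³·12) = 8.8464 N/mm
U = ½kδ² = 0.5 × 8.8464 × 27.3² = 3296.6 N·mm = 3.2966 J

3.30 J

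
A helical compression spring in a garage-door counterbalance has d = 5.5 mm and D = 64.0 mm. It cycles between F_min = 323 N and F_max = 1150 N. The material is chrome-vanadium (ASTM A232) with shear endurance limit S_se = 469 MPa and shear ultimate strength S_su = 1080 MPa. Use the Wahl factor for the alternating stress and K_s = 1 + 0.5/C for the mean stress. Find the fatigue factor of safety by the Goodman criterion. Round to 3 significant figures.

C = D/d = 64.0/5.5 = 11.6364; K_W = (4C−1)/(4C−4)+0.615/C = 1.1234; K_s = 1+0.5/C = 1.0430
F_a = (F_max−F_min)/2 = 413.5 N; F_m = (F_max+F_min)/2 = 736.5 N
τ_a = K_W·8F_aD/(πd³) = 1.1234 × 405.05 = 455.02 MPa
τ_m = K_s·8F_mD/(πd³) = 1.0430 × 721.45 = 752.45 MPa
Goodman: 1/n_f = τ_a/S_se + τ_m/S_su = 455.02/469 + 752.45/1080 = 0.97019 + 0.69671 = 1.6669
n_f = 1/1.6669 = 0.5999

0.600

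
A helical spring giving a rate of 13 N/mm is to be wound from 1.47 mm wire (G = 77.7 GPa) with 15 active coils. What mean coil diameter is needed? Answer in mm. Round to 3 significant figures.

6.15 mm

D = (Gd⁴/(8N_a·k))^(1/3) = (77.7×10³·1.47⁴/(8·15·13))^(1/3)
  = (232.576)^(1/3) = 6.1497 mm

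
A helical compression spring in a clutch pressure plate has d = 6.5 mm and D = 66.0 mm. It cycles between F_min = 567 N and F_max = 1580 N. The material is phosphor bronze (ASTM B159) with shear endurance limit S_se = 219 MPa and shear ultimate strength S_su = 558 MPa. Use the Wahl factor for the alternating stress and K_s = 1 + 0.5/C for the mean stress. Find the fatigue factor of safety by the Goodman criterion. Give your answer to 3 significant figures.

0.351

C = D/d = 66.0/6.5 = 10.1538; K_W = (4C−1)/(4C−4)+0.615/C = 1.1425; K_s = 1+0.5/C = 1.0492
F_a = (F_max−F_min)/2 = 506.5 N; F_m = (F_max+F_min)/2 = 1073.5 N
τ_a = K_W·8F_aD/(πd³) = 1.1425 × 309.97 = 354.14 MPa
τ_m = K_s·8F_mD/(πd³) = 1.0492 × 656.97 = 689.32 MPa
Goodman: 1/n_f = τ_a/S_se + τ_m/S_su = 354.14/219 + 689.32/558 = 1.61710 + 1.23534 = 2.8524
n_f = 1/2.8524 = 0.3506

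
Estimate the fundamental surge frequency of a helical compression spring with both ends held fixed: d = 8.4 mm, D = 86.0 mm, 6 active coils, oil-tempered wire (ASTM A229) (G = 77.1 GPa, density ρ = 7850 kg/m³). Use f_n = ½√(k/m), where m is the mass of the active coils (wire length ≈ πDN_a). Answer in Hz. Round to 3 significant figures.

k = Gd⁴/(8D³N_a) = (77.1×10³)(8.4⁴)/(8·86.0³·6) = 12.573 N/mm = 12573 N/m
Wire length L = πDN_a = π·86.0·6 = 1621.1 mm
m = ρ·(πd²/4)·L = 7850 × 55.418×10⁻⁶ m² × 1.6211 m = 0.70521 kg
f_n = ½√(k/m) = 0.5·√(12573/0.70521) = 0.5·√(17829) = 66.762 Hz

66.8 Hz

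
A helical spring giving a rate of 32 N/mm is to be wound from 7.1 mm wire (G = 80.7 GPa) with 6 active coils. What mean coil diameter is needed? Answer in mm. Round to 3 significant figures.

D = (Gd⁴/(8N_a·k))^(1/3) = (80.7×10³·7.1⁴/(8·6·32))^(1/3)
  = (133511)^(1/3) = 51.1099 mm

51.1 mm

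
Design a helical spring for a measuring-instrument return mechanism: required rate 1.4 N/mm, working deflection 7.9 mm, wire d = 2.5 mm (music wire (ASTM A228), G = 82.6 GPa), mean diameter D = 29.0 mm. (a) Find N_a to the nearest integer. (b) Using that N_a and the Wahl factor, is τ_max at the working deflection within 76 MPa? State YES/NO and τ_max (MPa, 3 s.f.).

(a) 12 coils; (b) YES, τ_max = 57.8 MPa

N_a = Gd⁴/(8D³k) = (82.6×10³)(2.5⁴)/(8·29.0³·1.4) = 11.81 → N_a = 12
Actual rate k = Gd⁴/(8D³·12) = 1.3781 N/mm
Working load F = kδ = 1.3781·7.9 = 10.887 N
C = 29.0/2.5 = 11.6000; K_W = (4C−1)/(4C−4)+0.615/C = 1.1238
τ_max = K_W·8FD/(πd³) = 1.1238·51.454 = 57.823 MPa
τ_max ≤ 76 MPa → acceptable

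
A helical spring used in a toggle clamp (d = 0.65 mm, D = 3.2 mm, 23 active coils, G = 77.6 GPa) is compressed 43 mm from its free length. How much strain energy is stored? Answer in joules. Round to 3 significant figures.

k = Gd⁴/(8D³N_a) = (77.6×10³)(0.65⁴)/(8·3.2³·23) = 2.2975 N/mm
U = ½kδ² = 0.5 × 2.2975 × 43² = 2124 N·mm = 2.124 J

2.12 J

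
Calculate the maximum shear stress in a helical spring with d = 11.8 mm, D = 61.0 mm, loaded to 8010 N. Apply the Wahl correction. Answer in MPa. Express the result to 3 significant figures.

Spring index C = D/d = 61.0/11.8 = 5.1695
K_W = (4C−1)/(4C−4) + 0.615/C = 19.678/16.678 + 0.1190 = 1.2988
τ₀ = 8FD/(πd³) = 8·8010·61.0/(π·11.8³) = 3.90888e+06/5161.7 = 757.28 MPa
τ_max = K·τ₀ = 1.2988 × 757.28 = 983.59 MPa

984 MPa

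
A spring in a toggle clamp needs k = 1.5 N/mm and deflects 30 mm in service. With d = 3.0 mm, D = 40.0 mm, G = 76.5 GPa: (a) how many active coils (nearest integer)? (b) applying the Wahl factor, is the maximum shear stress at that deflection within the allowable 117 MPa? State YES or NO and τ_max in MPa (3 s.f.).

(a) 8 coils; (b) NO, τ_max = 190 MPa

N_a = Gd⁴/(8D³k) = (76.5×10³)(3.0⁴)/(8·40.0³·1.5) = 8.068 → N_a = 8
Actual rate k = Gd⁴/(8D³·8) = 1.5128 N/mm
Working load F = kδ = 1.5128·30 = 45.385 N
C = 40.0/3.0 = 13.3333; K_W = (4C−1)/(4C−4)+0.615/C = 1.1069
τ_max = K_W·8FD/(πd³) = 1.1069·171.22 = 189.53 MPa
τ_max > 117 MPa → exceeds allowable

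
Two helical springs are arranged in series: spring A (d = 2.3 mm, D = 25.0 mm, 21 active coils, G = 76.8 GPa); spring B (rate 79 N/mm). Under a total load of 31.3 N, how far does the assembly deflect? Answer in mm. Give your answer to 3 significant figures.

k_A = Gd⁴/(8D³N_a) = (76.8×10³)(2.3⁴)/(8·25.0³·21) = 0.81873 N/mm
Series: 1/k_eq = 1/0.81873 + 1/79 = 1.2341; k_eq = 0.81034 N/mm
δ = F/k_eq = 31.3/0.81034 = 38.626 mm

38.6 mm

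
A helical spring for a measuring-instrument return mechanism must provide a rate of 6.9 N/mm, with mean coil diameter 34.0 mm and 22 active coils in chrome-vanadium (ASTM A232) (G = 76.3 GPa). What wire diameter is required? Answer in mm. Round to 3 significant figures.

5.00 mm

d = (8D³N_a·k / G)^(1/4) = (8·34.0³·22·6.9 / (76.3×10³))^0.25
  = (625.57)^0.25 = 5.0011 mm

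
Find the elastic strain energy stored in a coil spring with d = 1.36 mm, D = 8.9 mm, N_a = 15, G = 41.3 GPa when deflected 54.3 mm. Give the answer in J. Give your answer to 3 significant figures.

2.46 J

k = Gd⁴/(8D³N_a) = (41.3×10³)(1.36⁴)/(8·8.9³·15) = 1.6701 N/mm
U = ½kδ² = 0.5 × 1.6701 × 54.3² = 2462.2 N·mm = 2.4622 J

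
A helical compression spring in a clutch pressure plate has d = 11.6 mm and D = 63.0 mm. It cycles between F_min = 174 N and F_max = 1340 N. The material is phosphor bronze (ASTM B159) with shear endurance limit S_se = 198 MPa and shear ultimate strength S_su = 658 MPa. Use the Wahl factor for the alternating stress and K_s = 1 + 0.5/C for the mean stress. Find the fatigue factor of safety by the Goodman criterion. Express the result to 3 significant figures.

1.93

C = D/d = 63.0/11.6 = 5.4310; K_W = (4C−1)/(4C−4)+0.615/C = 1.2825; K_s = 1+0.5/C = 1.0921
F_a = (F_max−F_min)/2 = 583 N; F_m = (F_max+F_min)/2 = 757 N
τ_a = K_W·8F_aD/(πd³) = 1.2825 × 59.92 = 76.848 MPa
τ_m = K_s·8F_mD/(πd³) = 1.0921 × 77.804 = 84.967 MPa
Goodman: 1/n_f = τ_a/S_se + τ_m/S_su = 76.848/198 + 84.967/658 = 0.38812 + 0.12913 = 0.51725
n_f = 1/0.51725 = 1.933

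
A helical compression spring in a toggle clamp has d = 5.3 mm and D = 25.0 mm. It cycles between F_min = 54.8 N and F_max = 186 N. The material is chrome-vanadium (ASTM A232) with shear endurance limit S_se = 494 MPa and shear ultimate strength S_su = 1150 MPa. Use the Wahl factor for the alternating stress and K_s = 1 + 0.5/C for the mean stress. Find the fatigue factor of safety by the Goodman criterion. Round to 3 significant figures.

7.99

C = D/d = 25.0/5.3 = 4.7170; K_W = (4C−1)/(4C−4)+0.615/C = 1.3322; K_s = 1+0.5/C = 1.1060
F_a = (F_max−F_min)/2 = 65.6 N; F_m = (F_max+F_min)/2 = 120.4 N
τ_a = K_W·8F_aD/(πd³) = 1.3322 × 28.052 = 37.369 MPa
τ_m = K_s·8F_mD/(πd³) = 1.1060 × 51.485 = 56.942 MPa
Goodman: 1/n_f = τ_a/S_se + τ_m/S_su = 37.369/494 + 56.942/1150 = 0.07565 + 0.04951 = 0.12516
n_f = 1/0.12516 = 7.99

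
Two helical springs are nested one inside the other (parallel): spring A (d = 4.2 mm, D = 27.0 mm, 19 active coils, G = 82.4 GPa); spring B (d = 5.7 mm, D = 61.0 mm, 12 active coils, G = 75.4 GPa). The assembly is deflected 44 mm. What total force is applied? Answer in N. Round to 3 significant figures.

k_A = Gd⁴/(8D³N_a) = (82.4×10³)(4.2⁴)/(8·27.0³·19) = 8.5702 N/mm
k_B = Gd⁴/(8D³N_a) = (75.4×10³)(5.7⁴)/(8·61.0³·12) = 3.6527 N/mm
Parallel: k_eq = 8.5702 + 3.6527 = 12.223 N/mm
F = k_eq·δ = 12.223·44 = 537.8 N

538 N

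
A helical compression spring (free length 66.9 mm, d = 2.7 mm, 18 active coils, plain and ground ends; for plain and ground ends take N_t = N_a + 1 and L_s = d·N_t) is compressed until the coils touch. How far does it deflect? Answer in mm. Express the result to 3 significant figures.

N_t = 19; L_s = 2.7·19 = 51.3 mm
δ_solid = L₀ − L_s = 66.9 − 51.3 = 15.6 mm

15.6 mm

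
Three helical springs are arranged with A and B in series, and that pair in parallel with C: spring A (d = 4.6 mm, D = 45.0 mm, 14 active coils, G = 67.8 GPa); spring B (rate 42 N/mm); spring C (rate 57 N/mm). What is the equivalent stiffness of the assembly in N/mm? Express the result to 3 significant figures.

k_A = Gd⁴/(8D³N_a) = (67.8×10³)(4.6⁴)/(8·45.0³·14) = 2.9744 N/mm
Springs A,B series: k_AB = 1/(1/2.9744+1/42) = 2.7777 N/mm; parallel with C: k_eq = 2.7777+57 = 59.778 N/mm

59.8 N/mm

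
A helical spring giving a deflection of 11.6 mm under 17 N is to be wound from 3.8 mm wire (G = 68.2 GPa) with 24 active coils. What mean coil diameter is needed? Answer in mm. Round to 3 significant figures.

Required rate k = F/δ = 17/11.6 = 1.4655 N/mm
D = (Gd⁴/(8N_a·k))^(1/3) = (68.2×10³·3.8⁴/(8·24·1.4655))^(1/3)
  = (50539)^(1/3) = 36.9722 mm

37.0 mm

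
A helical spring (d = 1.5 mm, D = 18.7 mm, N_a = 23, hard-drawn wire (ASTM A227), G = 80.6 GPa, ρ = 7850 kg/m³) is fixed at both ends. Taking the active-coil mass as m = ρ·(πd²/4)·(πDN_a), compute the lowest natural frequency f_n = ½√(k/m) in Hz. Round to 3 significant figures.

k = Gd⁴/(8D³N_a) = (80.6×10³)(1.5⁴)/(8·18.7³·23) = 0.33912 N/mm = 339.12 N/m
Wire length L = πDN_a = π·18.7·23 = 1351.2 mm
m = ρ·(πd²/4)·L = 7850 × 1.7671×10⁻⁶ m² × 1.3512 m = 0.018744 kg
f_n = ½√(k/m) = 0.5·√(339.12/0.018744) = 0.5·√(18092) = 67.254 Hz

67.3 Hz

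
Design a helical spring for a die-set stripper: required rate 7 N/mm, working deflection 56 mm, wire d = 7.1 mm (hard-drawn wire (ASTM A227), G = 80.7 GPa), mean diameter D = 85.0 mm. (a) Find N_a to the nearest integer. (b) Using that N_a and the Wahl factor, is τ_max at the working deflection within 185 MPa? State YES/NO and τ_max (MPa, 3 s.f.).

N_a = Gd⁴/(8D³k) = (80.7×10³)(7.1⁴)/(8·85.0³·7) = 5.963 → N_a = 6
Actual rate k = Gd⁴/(8D³·6) = 6.9568 N/mm
Working load F = kδ = 6.9568·56 = 389.58 N
C = 85.0/7.1 = 11.9718; K_W = (4C−1)/(4C−4)+0.615/C = 1.1197
τ_max = K_W·8FD/(πd³) = 1.1197·235.6 = 263.81 MPa
τ_max > 185 MPa → exceeds allowable

(a) 6 coils; (b) NO, τ_max = 264 MPa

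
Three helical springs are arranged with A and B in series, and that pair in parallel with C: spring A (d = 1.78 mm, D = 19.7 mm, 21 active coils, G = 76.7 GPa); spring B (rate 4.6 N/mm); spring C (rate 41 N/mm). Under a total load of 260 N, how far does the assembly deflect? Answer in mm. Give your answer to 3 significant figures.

k_A = Gd⁴/(8D³N_a) = (76.7×10³)(1.78⁴)/(8·19.7³·21) = 0.59947 N/mm
Springs A,B series: k_AB = 1/(1/0.59947+1/4.6) = 0.53035 N/mm; parallel with C: k_eq = 0.53035+41 = 41.53 N/mm
δ = F/k_eq = 260/41.53 = 6.2605 mm

6.26 mm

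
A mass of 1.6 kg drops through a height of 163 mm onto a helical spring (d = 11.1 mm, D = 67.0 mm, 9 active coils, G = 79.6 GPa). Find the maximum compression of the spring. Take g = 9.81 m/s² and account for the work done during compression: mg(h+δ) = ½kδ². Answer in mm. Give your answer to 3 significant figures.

k = Gd⁴/(8D³N_a) = (79.6×10³)(11.1⁴)/(8·67.0³·9) = 55.802 N/mm
W = mg = 1.6 × 9.81 = 15.696 N
½kδ² − Wδ − Wh = 0 → δ = (W + √(W² + 2kWh))/k
δ = (15.696 + √(246.36 + 285532))/55.802 = (15.696 + 534.58)/55.802 = 9.8613 mm

9.86 mm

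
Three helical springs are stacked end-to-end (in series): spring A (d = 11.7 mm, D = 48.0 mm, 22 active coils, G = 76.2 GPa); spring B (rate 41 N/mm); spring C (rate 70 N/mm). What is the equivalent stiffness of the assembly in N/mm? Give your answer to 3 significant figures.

19.1 N/mm

k_A = Gd⁴/(8D³N_a) = (76.2×10³)(11.7⁴)/(8·48.0³·22) = 73.36 N/mm
Series: 1/k_eq = 1/73.36 + 1/41 + 1/70 = 0.052307; k_eq = 19.118 N/mm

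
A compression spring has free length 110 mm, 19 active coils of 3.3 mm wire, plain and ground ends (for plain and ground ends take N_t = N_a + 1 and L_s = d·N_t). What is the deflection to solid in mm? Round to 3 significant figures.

44.0 mm

N_t = 20; L_s = 3.3·20 = 66 mm
δ_solid = L₀ − L_s = 110 − 66 = 44 mm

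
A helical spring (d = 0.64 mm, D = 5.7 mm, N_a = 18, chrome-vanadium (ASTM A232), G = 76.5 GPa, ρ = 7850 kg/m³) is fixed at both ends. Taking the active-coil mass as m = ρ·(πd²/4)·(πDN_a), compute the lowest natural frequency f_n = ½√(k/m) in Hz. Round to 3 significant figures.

k = Gd⁴/(8D³N_a) = (76.5×10³)(0.64⁴)/(8·5.7³·18) = 0.48128 N/mm = 481.28 N/m
Wire length L = πDN_a = π·5.7·18 = 322.33 mm
m = ρ·(πd²/4)·L = 7850 × 0.3217×10⁻⁶ m² × 0.32233 m = 0.00081399 kg
f_n = ½√(k/m) = 0.5·√(481.28/0.00081399) = 0.5·√(5.9126e+05) = 384.47 Hz

384 Hz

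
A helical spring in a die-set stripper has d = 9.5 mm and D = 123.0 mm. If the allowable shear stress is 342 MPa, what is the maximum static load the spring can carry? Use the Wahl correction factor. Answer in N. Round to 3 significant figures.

C = D/d = 123.0/9.5 = 12.9474
K_W = (4C−1)/(4C−4) + 0.615/C = 50.789/47.789 + 0.0475 = 1.1103
τ_max = K·8FD/(πd³) → F_max = τ_allow·πd³/(8DK)
F_max = 342·π·9.5³/(8·123.0·1.1103) = 9.2118e+05/1092.5 = 843.18 N

843 N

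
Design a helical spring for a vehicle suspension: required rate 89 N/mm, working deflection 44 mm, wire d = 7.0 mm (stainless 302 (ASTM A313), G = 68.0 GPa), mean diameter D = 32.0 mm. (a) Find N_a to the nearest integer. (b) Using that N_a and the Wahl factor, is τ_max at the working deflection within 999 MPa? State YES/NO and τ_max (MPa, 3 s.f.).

(a) 7 coils; (b) NO, τ_max = 1250 MPa

N_a = Gd⁴/(8D³k) = (68.0×10³)(7.0⁴)/(8·32.0³·89) = 6.998 → N_a = 7
Actual rate k = Gd⁴/(8D³·7) = 88.974 N/mm
Working load F = kδ = 88.974·44 = 3914.9 N
C = 32.0/7.0 = 4.5714; K_W = (4C−1)/(4C−4)+0.615/C = 1.3445
τ_max = K_W·8FD/(πd³) = 1.3445·930.06 = 1250.5 MPa
τ_max > 999 MPa → exceeds allowable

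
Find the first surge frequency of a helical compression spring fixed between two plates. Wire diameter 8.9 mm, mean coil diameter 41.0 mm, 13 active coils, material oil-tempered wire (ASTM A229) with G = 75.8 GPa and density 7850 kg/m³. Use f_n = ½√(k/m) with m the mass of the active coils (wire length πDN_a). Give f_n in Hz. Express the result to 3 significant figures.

142 Hz

k = Gd⁴/(8D³N_a) = (75.8×10³)(8.9⁴)/(8·41.0³·13) = 66.351 N/mm = 66351 N/m
Wire length L = πDN_a = π·41.0·13 = 1674.5 mm
m = ρ·(πd²/4)·L = 7850 × 62.211×10⁻⁶ m² × 1.6745 m = 0.81774 kg
f_n = ½√(k/m) = 0.5·√(66351/0.81774) = 0.5·√(81139) = 142.42 Hz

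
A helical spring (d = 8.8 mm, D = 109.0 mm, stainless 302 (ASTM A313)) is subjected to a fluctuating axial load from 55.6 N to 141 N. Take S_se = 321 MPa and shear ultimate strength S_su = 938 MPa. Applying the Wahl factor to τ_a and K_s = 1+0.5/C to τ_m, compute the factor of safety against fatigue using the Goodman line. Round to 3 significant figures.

C = D/d = 109.0/8.8 = 12.3864; K_W = (4C−1)/(4C−4)+0.615/C = 1.1155; K_s = 1+0.5/C = 1.0404
F_a = (F_max−F_min)/2 = 42.7 N; F_m = (F_max+F_min)/2 = 98.3 N
τ_a = K_W·8F_aD/(πd³) = 1.1155 × 17.392 = 19.401 MPa
τ_m = K_s·8F_mD/(πd³) = 1.0404 × 40.038 = 41.654 MPa
Goodman: 1/n_f = τ_a/S_se + τ_m/S_su = 19.401/321 + 41.654/938 = 0.06044 + 0.04441 = 0.10485
n_f = 1/0.10485 = 9.538

9.54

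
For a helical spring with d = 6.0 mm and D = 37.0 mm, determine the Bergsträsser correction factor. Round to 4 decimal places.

C = D/d = 37.0/6.0 = 6.1667
K_B = (4C+2)/(4C−3) = 26.667/21.667 = 1.2308

1.2308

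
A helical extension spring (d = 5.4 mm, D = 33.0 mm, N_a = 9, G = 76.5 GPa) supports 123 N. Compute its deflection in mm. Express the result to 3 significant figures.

4.89 mm

k = Gd⁴/(8D³N_a) = (76.5×10³)(5.4⁴)/(8·33.0³·9) = 25.14 N/mm
δ = F/k = 123 / 25.14 = 4.8926 mm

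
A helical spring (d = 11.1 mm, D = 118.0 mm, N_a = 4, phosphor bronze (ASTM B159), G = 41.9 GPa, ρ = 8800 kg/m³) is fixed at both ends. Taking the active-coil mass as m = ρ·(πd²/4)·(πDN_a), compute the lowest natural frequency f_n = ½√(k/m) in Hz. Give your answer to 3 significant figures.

48.9 Hz

k = Gd⁴/(8D³N_a) = (41.9×10³)(11.1⁴)/(8·118.0³·4) = 12.098 N/mm = 12098 N/m
Wire length L = πDN_a = π·118.0·4 = 1482.8 mm
m = ρ·(πd²/4)·L = 8800 × 96.769×10⁻⁶ m² × 1.4828 m = 1.2627 kg
f_n = ½√(k/m) = 0.5·√(12098/1.2627) = 0.5·√(9580.8) = 48.941 Hz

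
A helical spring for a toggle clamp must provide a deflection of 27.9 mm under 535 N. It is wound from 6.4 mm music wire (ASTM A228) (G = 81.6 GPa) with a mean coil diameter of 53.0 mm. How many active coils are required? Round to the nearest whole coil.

6

Required rate k = F/δ = 535/27.9 = 19.176 N/mm
N_a = Gd⁴/(8D³k) = (81.6×10³ × 6.4⁴)/(8 × 53.0³ × 19.176)
    = 1.36902e+08 / 2.28385e+07 = 5.994 → 6 coils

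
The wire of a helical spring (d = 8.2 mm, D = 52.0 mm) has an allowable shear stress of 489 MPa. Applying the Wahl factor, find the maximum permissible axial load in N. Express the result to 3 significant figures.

1650 N

C = D/d = 52.0/8.2 = 6.3415
K_W = (4C−1)/(4C−4) + 0.615/C = 24.366/21.366 + 0.0970 = 1.2374
τ_max = K·8FD/(πd³) → F_max = τ_allow·πd³/(8DK)
F_max = 489·π·8.2³/(8·52.0·1.2374) = 8.4703e+05/514.75 = 1645.5 N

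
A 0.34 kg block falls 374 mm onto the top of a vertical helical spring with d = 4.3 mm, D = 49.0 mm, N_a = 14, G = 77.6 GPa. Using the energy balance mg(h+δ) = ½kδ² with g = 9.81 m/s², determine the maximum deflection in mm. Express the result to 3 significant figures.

k = Gd⁴/(8D³N_a) = (77.6×10³)(4.3⁴)/(8·49.0³·14) = 2.0134 N/mm
W = mg = 0.34 × 9.81 = 3.3354 N
½kδ² − Wδ − Wh = 0 → δ = (W + √(W² + 2kWh))/k
δ = (3.3354 + √(11.125 + 5023.18))/2.0134 = (3.3354 + 70.953)/2.0134 = 36.897 mm

36.9 mm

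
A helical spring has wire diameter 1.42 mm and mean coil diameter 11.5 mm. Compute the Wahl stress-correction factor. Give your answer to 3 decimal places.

1.182

C = D/d = 11.5/1.42 = 8.0986
K_W = (4C−1)/(4C−4) + 0.615/C = 31.394/28.394 + 0.0759 = 1.1816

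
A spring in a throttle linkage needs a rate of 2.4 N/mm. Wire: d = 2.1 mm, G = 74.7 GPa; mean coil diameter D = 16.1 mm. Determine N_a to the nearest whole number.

18

N_a = Gd⁴/(8D³k) = (74.7×10³ × 2.1⁴)/(8 × 16.1³ × 2.4)
    = 1.45277e+06 / 80127 = 18.13 → 18 coils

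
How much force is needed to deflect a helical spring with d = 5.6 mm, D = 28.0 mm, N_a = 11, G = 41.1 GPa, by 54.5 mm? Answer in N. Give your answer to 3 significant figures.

1140 N

k = Gd⁴/(8D³N_a) = (41.1×10³)(5.6⁴)/(8·28.0³·11) = 20.924 N/mm
F = k·δ = 20.924 × 54.5 = 1140.3 N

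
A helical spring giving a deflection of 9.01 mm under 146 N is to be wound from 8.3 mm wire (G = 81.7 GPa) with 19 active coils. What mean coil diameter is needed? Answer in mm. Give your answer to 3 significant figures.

Required rate k = F/δ = 146/9.01 = 16.204 N/mm
D = (Gd⁴/(8N_a·k))^(1/3) = (81.7×10³·8.3⁴/(8·19·16.204))^(1/3)
  = (157421)^(1/3) = 53.9951 mm

54.0 mm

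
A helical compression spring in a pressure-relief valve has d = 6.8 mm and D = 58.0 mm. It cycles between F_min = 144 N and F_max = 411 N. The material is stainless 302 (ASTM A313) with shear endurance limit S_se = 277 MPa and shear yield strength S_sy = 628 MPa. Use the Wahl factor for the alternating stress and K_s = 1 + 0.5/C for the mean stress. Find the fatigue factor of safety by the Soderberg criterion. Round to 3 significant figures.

2.06

C = D/d = 58.0/6.8 = 8.5294; K_W = (4C−1)/(4C−4)+0.615/C = 1.1717; K_s = 1+0.5/C = 1.0586
F_a = (F_max−F_min)/2 = 133.5 N; F_m = (F_max+F_min)/2 = 277.5 N
τ_a = K_W·8F_aD/(πd³) = 1.1717 × 62.708 = 73.476 MPa
τ_m = K_s·8F_mD/(πd³) = 1.0586 × 130.35 = 137.99 MPa
Soderberg: 1/n_f = τ_a/S_se + τ_m/S_sy = 73.476/277 + 137.99/628 = 0.26526 + 0.21973 = 0.48498
n_f = 1/0.48498 = 2.062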